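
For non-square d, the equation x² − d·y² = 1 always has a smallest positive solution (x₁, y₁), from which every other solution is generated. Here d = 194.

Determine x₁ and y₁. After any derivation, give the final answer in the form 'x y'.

√194 = [13; 1,12,1,26, …], period ℓ=4 (even) → k=3
i=0: a=13 ⇒ p=13, q=1
i=1: a=1 ⇒ p=14, q=1
i=2: a=12 ⇒ p=181, q=13
i=3: a=1 ⇒ p=195, q=14
fundamental: x₁=195, y₁=14  (since 38025 − 194·196 = 1)

195 14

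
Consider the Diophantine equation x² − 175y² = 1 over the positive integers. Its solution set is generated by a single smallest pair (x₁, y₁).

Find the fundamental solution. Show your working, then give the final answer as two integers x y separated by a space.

2024 153

√175 → a₀=13, period (4,2,1,2,4,26); ℓ=6 even so k=5
k=0  a_k=13  p_k/q_k = 13/1
k=1  a_k=4  p_k/q_k = 53/4
k=2  a_k=2  p_k/q_k = 119/9
…
k=4  a_k=2  p_k/q_k = 463/35
k=5  a_k=4  p_k/q_k = 2024/153
→ (2024, 153).  Check: 2024²=4096576, 175·153²=4096575, difference 1.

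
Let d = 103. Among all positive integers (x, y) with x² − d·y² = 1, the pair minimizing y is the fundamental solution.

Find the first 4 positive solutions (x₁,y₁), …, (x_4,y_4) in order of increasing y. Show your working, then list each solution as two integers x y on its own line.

[10; 6,1,2,1,1,9,1,1,2,1,6,20] for √103; ℓ=12 ⇒ convergent index 11
i=0: a=10 ⇒ p=10, q=1
…
i=3: a=2 ⇒ p=203, q=20
…
i=5: a=1 ⇒ p=477, q=47
i=6: a=9 ⇒ p=4567, q=450
i=7: a=1 ⇒ p=5044, q=497
i=8: a=1 ⇒ p=9611, q=947
…
i=10: a=1 ⇒ p=33877, q=3338
i=11: a=6 ⇒ p=227528, q=22419
(x₁, y₁) = (227528, 22419);  227528² − 103·22419² = 1 ✓
n=2: (227528,22419)∘(227528,22419) = (227528·227528+103·22419·22419, 227528·22419+22419·227528) = (103537981567,10201900464)
n=3: (103537981567,10201900464)∘(227528,22419) = (227528·103537981567+103·22419·10201900464, 227528·10201900464+22419·103537981567) = (47115579739725224,4642436017523565)
n=4: (47115579739725224,4642436017523565)∘(227528,22419) = (227528·47115579739725224+103·22419·4642436017523565, 227528·4642436017523565+22419·47115579739725224) = (21440227253936863550977,2112568364380001494176)

227528 22419
103537981567 10201900464
47115579739725224 4642436017523565
21440227253936863550977 2112568364380001494176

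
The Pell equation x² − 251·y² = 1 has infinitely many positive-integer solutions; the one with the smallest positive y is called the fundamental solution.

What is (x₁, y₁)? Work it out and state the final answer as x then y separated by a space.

3674890 231957

√251 = [15; 1,5,2,1,2,…,5,1,30, …], period ℓ=14 (even) → k=13
step 0: (15, 1)  from 15·(1,0) + (0,1)
step 1: (16, 1)  from 1·(15,1) + (1,0)
step 2: (95, 6)  from 5·(16,1) + (15,1)
step 3: (206, 13)  from 2·(95,6) + (16,1)
step 4: (301, 19)  from 1·(206,13) + (95,6)
…
step 6: (1917, 121)  from 2·(808,51) + (301,19)
…
step 11: (577033, 36422)  from 2·(212692,13425) + (151649,9572)
step 12: (3097857, 195535)  from 5·(577033,36422) + (212692,13425)
step 13: (3674890, 231957)  from 1·(3097857,195535) + (577033,36422)
→ (3674890, 231957).  Check: 3674890²=13504816512100, 251·231957²=13504816512099, difference 1.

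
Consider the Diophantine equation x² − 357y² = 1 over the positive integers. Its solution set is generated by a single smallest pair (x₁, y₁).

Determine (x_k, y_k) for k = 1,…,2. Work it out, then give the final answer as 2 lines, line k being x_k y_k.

3401 180
23133601 1224360

√357 = [18; 1,8,2,8,1,36, …], period ℓ=6 (even) → k=5
i=0: a=18 ⇒ p=18, q=1
…
i=2: a=8 ⇒ p=170, q=9
i=3: a=2 ⇒ p=359, q=19
i=4: a=8 ⇒ p=3042, q=161
i=5: a=1 ⇒ p=3401, q=180
fundamental: x₁=3401, y₁=180  (since 11566801 − 357·32400 = 1)
(3401+180√357)^2 = 23133601 + 1224360√357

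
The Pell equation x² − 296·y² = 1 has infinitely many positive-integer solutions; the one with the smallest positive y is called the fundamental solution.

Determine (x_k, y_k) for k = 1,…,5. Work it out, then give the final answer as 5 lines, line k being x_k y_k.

3699 215
27365201 1590570
202447753299 11767036645
1497708451540801 87052535509140
11080046922051092499 644014645929581075

√296 = [17; 4,1,7,1,4,34, …], period ℓ=6 (even) → k=5
k=0  a_k=17  p_k/q_k = 17/1
…
k=2  a_k=1  p_k/q_k = 86/5
…
k=4  a_k=1  p_k/q_k = 757/44
k=5  a_k=4  p_k/q_k = 3699/215
fundamental: x₁=3699, y₁=215  (since 13682601 − 296·46225 = 1)
(x_2, y_2) = (3699·3699 + 296·215·215, 3699·215 + 215·3699) = (27365201, 1590570)
(x_3, y_3) = (3699·27365201 + 296·215·1590570, 3699·1590570 + 215·27365201) = (202447753299, 11767036645)
(x_4, y_4) = (3699·202447753299 + 296·215·11767036645, 3699·11767036645 + 215·202447753299) = (1497708451540801, 87052535509140)
(x_5, y_5) = (3699·1497708451540801 + 296·215·87052535509140, 3699·87052535509140 + 215·1497708451540801) = (11080046922051092499, 644014645929581075)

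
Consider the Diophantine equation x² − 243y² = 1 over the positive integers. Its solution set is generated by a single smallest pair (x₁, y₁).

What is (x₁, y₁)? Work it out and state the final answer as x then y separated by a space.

70226 4505

√243 = [15; 1,1,2,3,15,3,2,1,1,30, …], period ℓ=10 (even) → k=9
a_0=15:  p_0=15·1+0=15,  q_0=15·0+1=1
…
a_4=3:  p_4=3·78+31=265,  q_4=3·5+2=17
…
a_8=1:  p_8=1·28901+12424=41325,  q_8=1·1854+797=2651
a_9=1:  p_9=1·41325+28901=70226,  q_9=1·2651+1854=4505
fundamental: x₁=70226, y₁=4505  (since 4931691076 − 243·20295025 = 1)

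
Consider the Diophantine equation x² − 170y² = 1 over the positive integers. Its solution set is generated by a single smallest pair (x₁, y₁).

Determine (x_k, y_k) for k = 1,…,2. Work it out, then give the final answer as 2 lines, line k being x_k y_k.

√170 = [13; 26, …], period ℓ=1 (odd) → k=1
a_0=13:  p_0=13·1+0=13,  q_0=13·0+1=1
a_1=26:  p_1=26·13+1=339,  q_1=26·1+0=26
fundamental: x₁=339, y₁=26  (since 114921 − 170·676 = 1)
k=2:  x_2 = 339·339+170·26·26 = 229841,  y_2 = 339·26+26·339 = 17628

339 26
229841 17628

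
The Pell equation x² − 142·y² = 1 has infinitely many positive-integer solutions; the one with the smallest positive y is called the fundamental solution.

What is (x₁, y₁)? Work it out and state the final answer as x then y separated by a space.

√142 = [11; 1,10,1,22, …], period ℓ=4 (even) → k=3
k=0  a_k=11  p_k/q_k = 11/1
k=1  a_k=1  p_k/q_k = 12/1
k=2  a_k=10  p_k/q_k = 131/11
k=3  a_k=1  p_k/q_k = 143/12
→ (143, 12).  Check: 143²=20449, 142·12²=20448, difference 1.

143 12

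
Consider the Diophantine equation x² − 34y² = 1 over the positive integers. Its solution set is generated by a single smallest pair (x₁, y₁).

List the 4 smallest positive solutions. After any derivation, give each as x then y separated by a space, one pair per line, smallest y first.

d=34: √d = [5; 1,4,1,10] (ℓ=4, even), read p_3/q_3
i=0: a=5 ⇒ p=5, q=1
…
i=2: a=4 ⇒ p=29, q=5
i=3: a=1 ⇒ p=35, q=6
fundamental: x₁=35, y₁=6  (since 1225 − 34·36 = 1)
(x_2, y_2) = (35·35 + 34·6·6, 35·6 + 6·35) = (2449, 420)
(x_3, y_3) = (35·2449 + 34·6·420, 35·420 + 6·2449) = (171395, 29394)
(x_4, y_4) = (35·171395 + 34·6·29394, 35·29394 + 6·171395) = (11995201, 2057160)

35 6
2449 420
171395 29394
11995201 2057160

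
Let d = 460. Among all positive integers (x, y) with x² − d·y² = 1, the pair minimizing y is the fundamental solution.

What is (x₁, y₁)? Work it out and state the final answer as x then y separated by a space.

√460 → a₀=21, period (2,4,3,1,2,10,2,1,3,4,2,42); ℓ=12 even so k=11
step 0: (21, 1)  from 21·(1,0) + (0,1)
step 1: (43, 2)  from 2·(21,1) + (1,0)
step 2: (193, 9)  from 4·(43,2) + (21,1)
step 3: (622, 29)  from 3·(193,9) + (43,2)
step 4: (815, 38)  from 1·(622,29) + (193,9)
step 5: (2252, 105)  from 2·(815,38) + (622,29)
step 6: (23335, 1088)  from 10·(2252,105) + (815,38)
…
step 8: (72257, 3369)  from 1·(48922,2281) + (23335,1088)
step 9: (265693, 12388)  from 3·(72257,3369) + (48922,2281)
step 10: (1135029, 52921)  from 4·(265693,12388) + (72257,3369)
step 11: (2535751, 118230)  from 2·(1135029,52921) + (265693,12388)
→ (2535751, 118230).  Check: 2535751²=6430033134001, 460·118230²=6430033134000, difference 1.

2535751 118230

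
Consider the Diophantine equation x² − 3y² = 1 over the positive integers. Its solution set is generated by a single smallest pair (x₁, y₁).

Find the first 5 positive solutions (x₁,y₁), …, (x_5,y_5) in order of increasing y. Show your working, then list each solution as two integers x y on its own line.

2 1
7 4
26 15
97 56
362 209

√3 = [1; 1,2, …], period ℓ=2 (even) → k=1
k=0  a_k=1  p_k/q_k = 1/1
k=1  a_k=1  p_k/q_k = 2/1
(x₁, y₁) = (2, 1);  2² − 3·1² = 1 ✓
(x_2, y_2) = (2·2 + 3·1·1, 2·1 + 1·2) = (7, 4)
(x_3, y_3) = (2·7 + 3·1·4, 2·4 + 1·7) = (26, 15)
(x_4, y_4) = (2·26 + 3·1·15, 2·15 + 1·26) = (97, 56)
(x_5, y_5) = (2·97 + 3·1·56, 2·56 + 1·97) = (362, 209)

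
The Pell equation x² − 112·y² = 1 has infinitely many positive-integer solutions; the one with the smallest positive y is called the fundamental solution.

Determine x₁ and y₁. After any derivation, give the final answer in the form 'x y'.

√112 → a₀=10, period (1,1,2,1,1,20); ℓ=6 even so k=5
a_0=10:  p_0=10·1+0=10,  q_0=10·0+1=1
…
a_3=2:  p_3=2·21+11=53,  q_3=2·2+1=5
a_4=1:  p_4=1·53+21=74,  q_4=1·5+2=7
a_5=1:  p_5=1·74+53=127,  q_5=1·7+5=12
→ (127, 12).  Check: 127²=16129, 112·12²=16128, difference 1.

127 12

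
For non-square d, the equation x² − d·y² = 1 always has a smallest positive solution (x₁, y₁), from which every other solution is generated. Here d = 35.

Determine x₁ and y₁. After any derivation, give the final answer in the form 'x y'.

6 1

√35 = [5; 1,10, …], period ℓ=2 (even) → k=1
a_0=5:  p_0=5·1+0=5,  q_0=5·0+1=1
a_1=1:  p_1=1·5+1=6,  q_1=1·1+0=1
(x₁, y₁) = (6, 1);  6² − 35·1² = 1 ✓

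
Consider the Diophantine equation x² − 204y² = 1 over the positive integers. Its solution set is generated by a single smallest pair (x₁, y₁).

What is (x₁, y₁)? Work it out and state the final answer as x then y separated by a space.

4999 350

d=204: √d = [14; 3,1,1,6,1,1,3,28] (ℓ=8, even), read p_7/q_7
k=0  a_k=14  p_k/q_k = 14/1
…
k=2  a_k=1  p_k/q_k = 57/4
…
k=4  a_k=6  p_k/q_k = 657/46
k=5  a_k=1  p_k/q_k = 757/53
k=6  a_k=1  p_k/q_k = 1414/99
k=7  a_k=3  p_k/q_k = 4999/350
→ (4999, 350).  Check: 4999²=24990001, 204·350²=24990000, difference 1.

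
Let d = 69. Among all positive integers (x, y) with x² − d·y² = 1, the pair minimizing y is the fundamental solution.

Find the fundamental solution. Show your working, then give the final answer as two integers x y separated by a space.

√69 = [8; 3,3,1,4,1,3,3,16, …], period ℓ=8 (even) → k=7
k=0  a_k=8  p_k/q_k = 8/1
…
k=2  a_k=3  p_k/q_k = 83/10
k=3  a_k=1  p_k/q_k = 108/13
…
k=6  a_k=3  p_k/q_k = 2384/287
k=7  a_k=3  p_k/q_k = 7775/936
→ (7775, 936).  Check: 7775²=60450625, 69·936²=60450624, difference 1.

7775 936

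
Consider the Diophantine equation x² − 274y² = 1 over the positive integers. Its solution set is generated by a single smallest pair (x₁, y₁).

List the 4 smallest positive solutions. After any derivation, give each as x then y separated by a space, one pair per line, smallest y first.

3959299 239190
31352097142801 1894049455620
248264653730785753699 14998216231173381570
1965907990503261255572251201 118764845051735182903983240

[16; 1,1,4,4,1,1,32] for √274; ℓ=7 ⇒ convergent index 13
a_0=16:  p_0=16·1+0=16,  q_0=16·0+1=1
a_1=1:  p_1=1·16+1=17,  q_1=1·1+0=1
…
a_4=4:  p_4=4·149+33=629,  q_4=4·9+2=38
…
a_6=1:  p_6=1·778+629=1407,  q_6=1·47+38=85
…
a_9=1:  p_9=1·47209+45802=93011,  q_9=1·2852+2767=5619
…
a_12=1:  p_12=1·1770023+419253=2189276,  q_12=1·106931+25328=132259
a_13=1:  p_13=1·2189276+1770023=3959299,  q_13=1·132259+106931=239190
(x₁, y₁) = (3959299, 239190);  3959299² − 274·239190² = 1 ✓
n=2: (3959299,239190)∘(3959299,239190) = (3959299·3959299+274·239190·239190, 3959299·239190+239190·3959299) = (31352097142801,1894049455620)
n=3: (31352097142801,1894049455620)∘(3959299,239190) = (3959299·31352097142801+274·239190·1894049455620, 3959299·1894049455620+239190·31352097142801) = (248264653730785753699,14998216231173381570)
n=4: (248264653730785753699,14998216231173381570)∘(3959299,239190) = (3959299·248264653730785753699+274·239190·14998216231173381570, 3959299·14998216231173381570+239190·248264653730785753699) = (1965907990503261255572251201,118764845051735182903983240)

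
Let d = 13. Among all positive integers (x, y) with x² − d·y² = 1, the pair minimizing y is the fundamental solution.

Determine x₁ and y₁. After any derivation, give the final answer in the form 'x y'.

649 180

[3; 1,1,1,1,6] for √13; ℓ=5 ⇒ convergent index 9
i=0: a=3 ⇒ p=3, q=1
i=1: a=1 ⇒ p=4, q=1
i=2: a=1 ⇒ p=7, q=2
…
i=4: a=1 ⇒ p=18, q=5
…
i=6: a=1 ⇒ p=137, q=38
i=7: a=1 ⇒ p=256, q=71
i=8: a=1 ⇒ p=393, q=109
i=9: a=1 ⇒ p=649, q=180
(x₁, y₁) = (649, 180);  649² − 13·180² = 1 ✓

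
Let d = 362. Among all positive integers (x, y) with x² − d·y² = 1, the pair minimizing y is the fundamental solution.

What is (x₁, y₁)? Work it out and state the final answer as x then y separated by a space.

√362 → a₀=19, period (38); ℓ=1 odd so k=1
step 0: (19, 1)  from 19·(1,0) + (0,1)
step 1: (723, 38)  from 38·(19,1) + (1,0)
→ (723, 38).  Check: 723²=522729, 362·38²=522728, difference 1.

723 38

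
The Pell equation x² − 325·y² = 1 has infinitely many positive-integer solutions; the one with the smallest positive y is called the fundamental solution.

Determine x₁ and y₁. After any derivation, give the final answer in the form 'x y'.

√325 → a₀=18, period (36); ℓ=1 odd so k=1
step 0: (18, 1)  from 18·(1,0) + (0,1)
step 1: (649, 36)  from 36·(18,1) + (1,0)
→ (649, 36).  Check: 649²=421201, 325·36²=421200, difference 1.

649 36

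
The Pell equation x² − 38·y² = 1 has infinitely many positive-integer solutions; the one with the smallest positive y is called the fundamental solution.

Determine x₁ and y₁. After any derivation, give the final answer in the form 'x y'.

37 6

√38 → a₀=6, period (6,12); ℓ=2 even so k=1
step 0: (6, 1)  from 6·(1,0) + (0,1)
step 1: (37, 6)  from 6·(6,1) + (1,0)
fundamental: x₁=37, y₁=6  (since 1369 − 38·36 = 1)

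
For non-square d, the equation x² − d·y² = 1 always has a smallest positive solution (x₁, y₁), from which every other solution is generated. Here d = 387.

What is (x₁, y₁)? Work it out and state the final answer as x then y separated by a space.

3482 177

√387 = [19; 1,2,19,2,1,38, …], period ℓ=6 (even) → k=5
step 0: (19, 1)  from 19·(1,0) + (0,1)
step 1: (20, 1)  from 1·(19,1) + (1,0)
step 2: (59, 3)  from 2·(20,1) + (19,1)
step 3: (1141, 58)  from 19·(59,3) + (20,1)
step 4: (2341, 119)  from 2·(1141,58) + (59,3)
step 5: (3482, 177)  from 1·(2341,119) + (1141,58)
fundamental: x₁=3482, y₁=177  (since 12124324 − 387·31329 = 1)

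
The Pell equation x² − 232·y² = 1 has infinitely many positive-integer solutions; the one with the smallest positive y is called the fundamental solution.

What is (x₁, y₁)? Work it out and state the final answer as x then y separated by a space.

√232 = [15; 4,3,7,3,4,30, …], period ℓ=6 (even) → k=5
k=0  a_k=15  p_k/q_k = 15/1
…
k=4  a_k=3  p_k/q_k = 4539/298
k=5  a_k=4  p_k/q_k = 19603/1287
fundamental: x₁=19603, y₁=1287  (since 384277609 − 232·1656369 = 1)

19603 1287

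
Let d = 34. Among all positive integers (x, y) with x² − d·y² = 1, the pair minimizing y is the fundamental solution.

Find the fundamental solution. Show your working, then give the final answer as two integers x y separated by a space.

35 6

√34 = [5; 1,4,1,10, …], period ℓ=4 (even) → k=3
k=0  a_k=5  p_k/q_k = 5/1
…
k=2  a_k=4  p_k/q_k = 29/5
k=3  a_k=1  p_k/q_k = 35/6
fundamental: x₁=35, y₁=6  (since 1225 − 34·36 = 1)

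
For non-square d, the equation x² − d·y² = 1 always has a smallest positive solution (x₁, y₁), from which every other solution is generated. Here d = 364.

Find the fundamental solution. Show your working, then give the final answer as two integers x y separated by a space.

√364 = [19; 12,1,2,3,1,8,1,3,2,1,12,38, …], period ℓ=12 (even) → k=11
k=0  a_k=19  p_k/q_k = 19/1
k=1  a_k=12  p_k/q_k = 229/12
k=2  a_k=1  p_k/q_k = 248/13
k=3  a_k=2  p_k/q_k = 725/38
…
k=9  a_k=2  p_k/q_k = 270499/14178
k=10  a_k=1  p_k/q_k = 390371/20461
k=11  a_k=12  p_k/q_k = 4954951/259710
(x₁, y₁) = (4954951, 259710);  4954951² − 364·259710² = 1 ✓

4954951 259710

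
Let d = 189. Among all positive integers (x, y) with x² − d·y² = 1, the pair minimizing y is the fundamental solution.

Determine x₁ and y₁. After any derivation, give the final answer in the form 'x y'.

55 4

[13; 1,2,1,26] for √189; ℓ=4 ⇒ convergent index 3
k=0  a_k=13  p_k/q_k = 13/1
…
k=2  a_k=2  p_k/q_k = 41/3
k=3  a_k=1  p_k/q_k = 55/4
fundamental: x₁=55, y₁=4  (since 3025 − 189·16 = 1)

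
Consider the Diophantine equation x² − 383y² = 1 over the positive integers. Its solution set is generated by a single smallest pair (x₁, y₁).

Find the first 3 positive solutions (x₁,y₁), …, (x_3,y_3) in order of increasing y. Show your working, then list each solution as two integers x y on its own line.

18768 959
704475647 35997024
26443197867024 1351184291905

√383 = [19; 1,1,3,19,3,1,1,38, …], period ℓ=8 (even) → k=7
step 0: (19, 1)  from 19·(1,0) + (0,1)
step 1: (20, 1)  from 1·(19,1) + (1,0)
step 2: (39, 2)  from 1·(20,1) + (19,1)
…
step 4: (2642, 135)  from 19·(137,7) + (39,2)
step 5: (8063, 412)  from 3·(2642,135) + (137,7)
step 6: (10705, 547)  from 1·(8063,412) + (2642,135)
step 7: (18768, 959)  from 1·(10705,547) + (8063,412)
→ (18768, 959).  Check: 18768²=352237824, 383·959²=352237823, difference 1.
(x_2, y_2) = (18768·18768 + 383·959·959, 18768·959 + 959·18768) = (704475647, 35997024)
(x_3, y_3) = (18768·704475647 + 383·959·35997024, 18768·35997024 + 959·704475647) = (26443197867024, 1351184291905)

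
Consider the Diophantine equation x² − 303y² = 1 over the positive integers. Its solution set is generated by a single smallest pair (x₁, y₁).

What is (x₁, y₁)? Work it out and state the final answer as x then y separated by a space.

d=303: √d = [17; 2,2,5,2,2,34] (ℓ=6, even), read p_5/q_5
step 0: (17, 1)  from 17·(1,0) + (0,1)
step 1: (35, 2)  from 2·(17,1) + (1,0)
step 2: (87, 5)  from 2·(35,2) + (17,1)
step 3: (470, 27)  from 5·(87,5) + (35,2)
step 4: (1027, 59)  from 2·(470,27) + (87,5)
step 5: (2524, 145)  from 2·(1027,59) + (470,27)
(x₁, y₁) = (2524, 145);  2524² − 303·145² = 1 ✓

2524 145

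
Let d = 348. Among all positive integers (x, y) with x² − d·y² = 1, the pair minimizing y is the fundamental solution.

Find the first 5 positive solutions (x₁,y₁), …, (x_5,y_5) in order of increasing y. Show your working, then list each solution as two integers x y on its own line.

1567 84
4910977 263256
15391000351 825044220
48235390189057 2585688322224
151169697461504287 8103546376805796

√348 = [18; 1,1,1,8,1,1,1,36, …], period ℓ=8 (even) → k=7
a_0=18:  p_0=18·1+0=18,  q_0=18·0+1=1
…
a_3=1:  p_3=1·37+19=56,  q_3=1·2+1=3
…
a_5=1:  p_5=1·485+56=541,  q_5=1·26+3=29
a_6=1:  p_6=1·541+485=1026,  q_6=1·29+26=55
a_7=1:  p_7=1·1026+541=1567,  q_7=1·55+29=84
→ (1567, 84).  Check: 1567²=2455489, 348·84²=2455488, difference 1.
k=2:  x_2 = 1567·1567+348·84·84 = 4910977,  y_2 = 1567·84+84·1567 = 263256
k=3:  x_3 = 1567·4910977+348·84·263256 = 15391000351,  y_3 = 1567·263256+84·4910977 = 825044220
k=4:  x_4 = 1567·15391000351+348·84·825044220 = 48235390189057,  y_4 = 1567·825044220+84·15391000351 = 2585688322224
k=5:  x_5 = 1567·48235390189057+348·84·2585688322224 = 151169697461504287,  y_5 = 1567·2585688322224+84·48235390189057 = 8103546376805796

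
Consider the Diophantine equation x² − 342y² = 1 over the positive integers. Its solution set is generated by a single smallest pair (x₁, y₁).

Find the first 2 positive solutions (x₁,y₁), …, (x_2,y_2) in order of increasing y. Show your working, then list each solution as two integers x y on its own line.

37 2
2737 148

√342 = [18; 2,36, …], period ℓ=2 (even) → k=1
a_0=18:  p_0=18·1+0=18,  q_0=18·0+1=1
a_1=2:  p_1=2·18+1=37,  q_1=2·1+0=2
(x₁, y₁) = (37, 2);  37² − 342·2² = 1 ✓
k=2:  x_2 = 37·37+342·2·2 = 2737,  y_2 = 37·2+2·37 = 148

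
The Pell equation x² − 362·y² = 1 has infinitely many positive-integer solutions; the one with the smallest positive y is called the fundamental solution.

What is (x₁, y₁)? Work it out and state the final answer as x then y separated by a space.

723 38

√362 = [19; 38, …], period ℓ=1 (odd) → k=1
i=0: a=19 ⇒ p=19, q=1
i=1: a=38 ⇒ p=723, q=38
(x₁, y₁) = (723, 38);  723² − 362·38² = 1 ✓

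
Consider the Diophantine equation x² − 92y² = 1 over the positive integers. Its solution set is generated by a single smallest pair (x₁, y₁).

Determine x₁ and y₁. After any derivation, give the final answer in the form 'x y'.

1151 120

√92 → a₀=9, period (1,1,2,4,2,1,1,18); ℓ=8 even so k=7
step 0: (9, 1)  from 9·(1,0) + (0,1)
step 1: (10, 1)  from 1·(9,1) + (1,0)
…
step 3: (48, 5)  from 2·(19,2) + (10,1)
step 4: (211, 22)  from 4·(48,5) + (19,2)
step 5: (470, 49)  from 2·(211,22) + (48,5)
step 6: (681, 71)  from 1·(470,49) + (211,22)
step 7: (1151, 120)  from 1·(681,71) + (470,49)
(x₁, y₁) = (1151, 120);  1151² − 92·120² = 1 ✓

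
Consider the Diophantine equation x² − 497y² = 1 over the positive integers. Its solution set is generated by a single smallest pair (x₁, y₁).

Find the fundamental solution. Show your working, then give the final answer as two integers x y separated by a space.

1201887 53912

√497 → a₀=22, period (3,2,2,5,6,5,2,2,3,44); ℓ=10 even so k=9
step 0: (22, 1)  from 22·(1,0) + (0,1)
step 1: (67, 3)  from 3·(22,1) + (1,0)
step 2: (156, 7)  from 2·(67,3) + (22,1)
step 3: (379, 17)  from 2·(156,7) + (67,3)
step 4: (2051, 92)  from 5·(379,17) + (156,7)
step 5: (12685, 569)  from 6·(2051,92) + (379,17)
…
step 7: (143637, 6443)  from 2·(65476,2937) + (12685,569)
step 8: (352750, 15823)  from 2·(143637,6443) + (65476,2937)
step 9: (1201887, 53912)  from 3·(352750,15823) + (143637,6443)
fundamental: x₁=1201887, y₁=53912  (since 1444532360769 − 497·2906503744 = 1)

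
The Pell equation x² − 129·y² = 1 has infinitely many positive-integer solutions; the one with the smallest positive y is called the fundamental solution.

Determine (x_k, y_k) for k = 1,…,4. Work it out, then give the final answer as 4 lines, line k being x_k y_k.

d=129: √d = [11; 2,1,3,1,6,1,3,1,2,22] (ℓ=10, even), read p_9/q_9
k=0  a_k=11  p_k/q_k = 11/1
…
k=2  a_k=1  p_k/q_k = 34/3
…
k=5  a_k=6  p_k/q_k = 1079/95
…
k=8  a_k=1  p_k/q_k = 6031/531
k=9  a_k=2  p_k/q_k = 16855/1484
→ (16855, 1484).  Check: 16855²=284091025, 129·1484²=284091024, difference 1.
(x_2, y_2) = (16855·16855 + 129·1484·1484, 16855·1484 + 1484·16855) = (568182049, 50025640)
(x_3, y_3) = (16855·568182049 + 129·1484·50025640, 16855·50025640 + 1484·568182049) = (19153416854935, 1686364322916)
(x_4, y_4) = (16855·19153416854935 + 129·1484·1686364322916, 16855·1686364322916 + 1484·19153416854935) = (645661681611676801, 56847341275472720)

16855 1484
568182049 50025640
19153416854935 1686364322916
645661681611676801 56847341275472720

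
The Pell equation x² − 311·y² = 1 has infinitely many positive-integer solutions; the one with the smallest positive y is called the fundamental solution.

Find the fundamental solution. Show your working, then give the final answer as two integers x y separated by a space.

16883880 957397

[17; 1,1,1,2,1,…,1,1,34] for √311; ℓ=16 ⇒ convergent index 15
k=0  a_k=17  p_k/q_k = 17/1
k=1  a_k=1  p_k/q_k = 18/1
k=2  a_k=1  p_k/q_k = 35/2
…
k=4  a_k=2  p_k/q_k = 141/8
k=5  a_k=1  p_k/q_k = 194/11
k=6  a_k=6  p_k/q_k = 1305/74
…
k=8  a_k=17  p_k/q_k = 71158/4035
k=9  a_k=3  p_k/q_k = 217583/12338
k=10  a_k=6  p_k/q_k = 1376656/78063
k=11  a_k=1  p_k/q_k = 1594239/90401
k=12  a_k=2  p_k/q_k = 4565134/258865
k=13  a_k=1  p_k/q_k = 6159373/349266
k=14  a_k=1  p_k/q_k = 10724507/608131
k=15  a_k=1  p_k/q_k = 16883880/957397
(x₁, y₁) = (16883880, 957397);  16883880² − 311·957397² = 1 ✓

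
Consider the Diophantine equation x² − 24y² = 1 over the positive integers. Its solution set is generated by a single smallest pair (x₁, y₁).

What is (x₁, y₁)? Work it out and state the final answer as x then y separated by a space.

5 1

[4; 1,8] for √24; ℓ=2 ⇒ convergent index 1
step 0: (4, 1)  from 4·(1,0) + (0,1)
step 1: (5, 1)  from 1·(4,1) + (1,0)
fundamental: x₁=5, y₁=1  (since 25 − 24·1 = 1)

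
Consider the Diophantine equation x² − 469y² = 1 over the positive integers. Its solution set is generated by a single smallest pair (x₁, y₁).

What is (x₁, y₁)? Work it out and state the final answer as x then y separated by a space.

√469 → a₀=21, period (1,1,1,10,6,10,1,1,1,42); ℓ=10 even so k=9
i=0: a=21 ⇒ p=21, q=1
…
i=3: a=1 ⇒ p=65, q=3
…
i=8: a=1 ⇒ p=90069, q=4159
i=9: a=1 ⇒ p=137215, q=6336
→ (137215, 6336).  Check: 137215²=18827956225, 469·6336²=18827956224, difference 1.

137215 6336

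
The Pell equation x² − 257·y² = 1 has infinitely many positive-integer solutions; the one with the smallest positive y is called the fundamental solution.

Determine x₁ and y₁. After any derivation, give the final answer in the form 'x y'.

d=257: √d = [16; 32] (ℓ=1, odd), read p_1/q_1
i=0: a=16 ⇒ p=16, q=1
i=1: a=32 ⇒ p=513, q=32
(x₁, y₁) = (513, 32);  513² − 257·32² = 1 ✓

513 32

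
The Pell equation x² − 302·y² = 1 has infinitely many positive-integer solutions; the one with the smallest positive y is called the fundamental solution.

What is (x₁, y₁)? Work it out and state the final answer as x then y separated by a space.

4276623 246092

√302 → a₀=17, period (2,1,1,1,4,…,1,2,34); ℓ=16 even so k=15
k=0  a_k=17  p_k/q_k = 17/1
…
k=2  a_k=1  p_k/q_k = 52/3
k=3  a_k=1  p_k/q_k = 87/5
…
k=5  a_k=4  p_k/q_k = 643/37
k=6  a_k=2  p_k/q_k = 1425/82
…
k=8  a_k=16  p_k/q_k = 34513/1986
…
k=11  a_k=4  p_k/q_k = 467281/26889
k=12  a_k=1  p_k/q_k = 574956/33085
k=13  a_k=1  p_k/q_k = 1042237/59974
k=14  a_k=1  p_k/q_k = 1617193/93059
k=15  a_k=2  p_k/q_k = 4276623/246092
fundamental: x₁=4276623, y₁=246092  (since 18289504284129 − 302·60561272464 = 1)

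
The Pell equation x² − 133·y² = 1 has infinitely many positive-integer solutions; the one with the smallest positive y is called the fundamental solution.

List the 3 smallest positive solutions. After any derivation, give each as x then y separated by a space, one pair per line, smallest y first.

2588599 224460
13401689565601 1162073863080
69383200415647777399 6016286479789825380

[11; 1,1,7,5,1,…,1,1,22] for √133; ℓ=16 ⇒ convergent index 15
step 0: (11, 1)  from 11·(1,0) + (0,1)
step 1: (12, 1)  from 1·(11,1) + (1,0)
…
step 3: (173, 15)  from 7·(23,2) + (12,1)
…
step 8: (7969, 691)  from 2·(3010,261) + (1949,169)
…
step 11: (29927, 2595)  from 1·(18948,1643) + (10979,952)
…
step 14: (1378591, 119539)  from 1·(1210008,104921) + (168583,14618)
step 15: (2588599, 224460)  from 1·(1378591,119539) + (1210008,104921)
(x₁, y₁) = (2588599, 224460);  2588599² − 133·224460² = 1 ✓
(2588599+224460√133)^2 = 13401689565601 + 1162073863080√133
(2588599+224460√133)^3 = 69383200415647777399 + 6016286479789825380√133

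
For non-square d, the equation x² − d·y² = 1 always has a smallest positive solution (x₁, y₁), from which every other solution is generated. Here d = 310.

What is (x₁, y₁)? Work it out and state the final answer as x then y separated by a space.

848719 48204

√310 = [17; 1,1,1,1,5,…,1,1,34, …], period ℓ=16 (even) → k=15
a_0=17:  p_0=17·1+0=17,  q_0=17·0+1=1
a_1=1:  p_1=1·17+1=18,  q_1=1·1+0=1
…
a_3=1:  p_3=1·35+18=53,  q_3=1·2+1=3
a_4=1:  p_4=1·53+35=88,  q_4=1·3+2=5
…
a_7=1:  p_7=1·1567+493=2060,  q_7=1·89+28=117
…
a_9=1:  p_9=1·5687+2060=7747,  q_9=1·323+117=440
a_10=3:  p_10=3·7747+5687=28928,  q_10=3·440+323=1643
a_11=5:  p_11=5·28928+7747=152387,  q_11=5·1643+440=8655
a_12=1:  p_12=1·152387+28928=181315,  q_12=1·8655+1643=10298
a_13=1:  p_13=1·181315+152387=333702,  q_13=1·10298+8655=18953
a_14=1:  p_14=1·333702+181315=515017,  q_14=1·18953+10298=29251
a_15=1:  p_15=1·515017+333702=848719,  q_15=1·29251+18953=48204
(x₁, y₁) = (848719, 48204);  848719² − 310·48204² = 1 ✓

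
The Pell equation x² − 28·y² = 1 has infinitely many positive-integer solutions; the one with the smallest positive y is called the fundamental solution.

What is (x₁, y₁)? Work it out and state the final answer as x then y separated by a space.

127 24

d=28: √d = [5; 3,2,3,10] (ℓ=4, even), read p_3/q_3
a_0=5:  p_0=5·1+0=5,  q_0=5·0+1=1
a_1=3:  p_1=3·5+1=16,  q_1=3·1+0=3
a_2=2:  p_2=2·16+5=37,  q_2=2·3+1=7
a_3=3:  p_3=3·37+16=127,  q_3=3·7+3=24
fundamental: x₁=127, y₁=24  (since 16129 − 28·576 = 1)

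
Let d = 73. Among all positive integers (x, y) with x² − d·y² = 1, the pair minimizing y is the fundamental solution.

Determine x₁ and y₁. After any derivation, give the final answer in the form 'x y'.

[8; 1,1,5,5,1,1,16] for √73; ℓ=7 ⇒ convergent index 13
a_0=8:  p_0=8·1+0=8,  q_0=8·0+1=1
a_1=1:  p_1=1·8+1=9,  q_1=1·1+0=1
…
a_3=5:  p_3=5·17+9=94,  q_3=5·2+1=11
a_4=5:  p_4=5·94+17=487,  q_4=5·11+2=57
a_5=1:  p_5=1·487+94=581,  q_5=1·57+11=68
a_6=1:  p_6=1·581+487=1068,  q_6=1·68+57=125
a_7=16:  p_7=16·1068+581=17669,  q_7=16·125+68=2068
a_8=1:  p_8=1·17669+1068=18737,  q_8=1·2068+125=2193
a_9=1:  p_9=1·18737+17669=36406,  q_9=1·2193+2068=4261
a_10=5:  p_10=5·36406+18737=200767,  q_10=5·4261+2193=23498
…
a_12=1:  p_12=1·1040241+200767=1241008,  q_12=1·121751+23498=145249
a_13=1:  p_13=1·1241008+1040241=2281249,  q_13=1·145249+121751=267000
(x₁, y₁) = (2281249, 267000);  2281249² − 73·267000² = 1 ✓

2281249 267000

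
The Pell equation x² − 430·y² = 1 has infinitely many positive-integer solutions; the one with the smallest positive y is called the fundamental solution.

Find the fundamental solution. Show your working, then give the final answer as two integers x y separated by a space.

2862251 138030

√430 = [20; 1,2,1,3,1,…,2,1,40, …], period ℓ=14 (even) → k=13
k=0  a_k=20  p_k/q_k = 20/1
…
k=2  a_k=2  p_k/q_k = 62/3
…
k=4  a_k=3  p_k/q_k = 311/15
k=5  a_k=1  p_k/q_k = 394/19
k=6  a_k=6  p_k/q_k = 2675/129
k=7  a_k=8  p_k/q_k = 21794/1051
…
k=9  a_k=1  p_k/q_k = 155233/7486
…
k=11  a_k=1  p_k/q_k = 754371/36379
k=12  a_k=2  p_k/q_k = 2107880/101651
k=13  a_k=1  p_k/q_k = 2862251/138030
fundamental: x₁=2862251, y₁=138030  (since 8192480787001 − 430·19052280900 = 1)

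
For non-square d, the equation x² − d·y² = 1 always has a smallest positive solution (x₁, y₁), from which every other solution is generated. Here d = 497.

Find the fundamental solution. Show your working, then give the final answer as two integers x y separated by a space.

1201887 53912

[22; 3,2,2,5,6,5,2,2,3,44] for √497; ℓ=10 ⇒ convergent index 9
step 0: (22, 1)  from 22·(1,0) + (0,1)
…
step 2: (156, 7)  from 2·(67,3) + (22,1)
…
step 6: (65476, 2937)  from 5·(12685,569) + (2051,92)
step 7: (143637, 6443)  from 2·(65476,2937) + (12685,569)
step 8: (352750, 15823)  from 2·(143637,6443) + (65476,2937)
step 9: (1201887, 53912)  from 3·(352750,15823) + (143637,6443)
fundamental: x₁=1201887, y₁=53912  (since 1444532360769 − 497·2906503744 = 1)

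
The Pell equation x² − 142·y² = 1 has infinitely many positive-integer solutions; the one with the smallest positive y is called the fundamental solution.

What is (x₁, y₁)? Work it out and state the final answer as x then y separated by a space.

143 12

√142 = [11; 1,10,1,22, …], period ℓ=4 (even) → k=3
a_0=11:  p_0=11·1+0=11,  q_0=11·0+1=1
…
a_2=10:  p_2=10·12+11=131,  q_2=10·1+1=11
a_3=1:  p_3=1·131+12=143,  q_3=1·11+1=12
→ (143, 12).  Check: 143²=20449, 142·12²=20448, difference 1.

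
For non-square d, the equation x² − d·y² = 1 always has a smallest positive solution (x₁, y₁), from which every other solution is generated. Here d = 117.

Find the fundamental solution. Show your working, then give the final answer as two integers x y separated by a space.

[10; 1,4,2,4,1,20] for √117; ℓ=6 ⇒ convergent index 5
a_0=10:  p_0=10·1+0=10,  q_0=10·0+1=1
…
a_3=2:  p_3=2·54+11=119,  q_3=2·5+1=11
a_4=4:  p_4=4·119+54=530,  q_4=4·11+5=49
a_5=1:  p_5=1·530+119=649,  q_5=1·49+11=60
(x₁, y₁) = (649, 60);  649² − 117·60² = 1 ✓

649 60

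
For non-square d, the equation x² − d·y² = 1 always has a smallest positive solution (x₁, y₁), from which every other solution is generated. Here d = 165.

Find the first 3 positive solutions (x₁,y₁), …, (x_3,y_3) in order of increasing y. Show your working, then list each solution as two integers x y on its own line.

1079 84
2328481 181272
5024860919 391184892

√165 → a₀=12, period (1,5,2,5,1,24); ℓ=6 even so k=5
k=0  a_k=12  p_k/q_k = 12/1
k=1  a_k=1  p_k/q_k = 13/1
k=2  a_k=5  p_k/q_k = 77/6
k=3  a_k=2  p_k/q_k = 167/13
k=4  a_k=5  p_k/q_k = 912/71
k=5  a_k=1  p_k/q_k = 1079/84
(x₁, y₁) = (1079, 84);  1079² − 165·84² = 1 ✓
k=2:  x_2 = 1079·1079+165·84·84 = 2328481,  y_2 = 1079·84+84·1079 = 181272
k=3:  x_3 = 1079·2328481+165·84·181272 = 5024860919,  y_3 = 1079·181272+84·2328481 = 391184892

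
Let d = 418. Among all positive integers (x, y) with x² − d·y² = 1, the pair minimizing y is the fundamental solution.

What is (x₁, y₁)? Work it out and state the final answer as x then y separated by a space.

[20; 2,4,20,4,2,40] for √418; ℓ=6 ⇒ convergent index 5
i=0: a=20 ⇒ p=20, q=1
…
i=4: a=4 ⇒ p=15068, q=737
i=5: a=2 ⇒ p=33857, q=1656
(x₁, y₁) = (33857, 1656);  33857² − 418·1656² = 1 ✓

33857 1656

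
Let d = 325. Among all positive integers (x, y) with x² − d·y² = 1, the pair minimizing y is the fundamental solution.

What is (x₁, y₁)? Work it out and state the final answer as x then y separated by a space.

649 36

[18; 36] for √325; ℓ=1 ⇒ convergent index 1
i=0: a=18 ⇒ p=18, q=1
i=1: a=36 ⇒ p=649, q=36
(x₁, y₁) = (649, 36);  649² − 325·36² = 1 ✓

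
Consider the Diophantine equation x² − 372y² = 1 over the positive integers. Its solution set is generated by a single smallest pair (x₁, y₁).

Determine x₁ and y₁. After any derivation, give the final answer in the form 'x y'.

√372 = [19; 3,2,12,2,3,38, …], period ℓ=6 (even) → k=5
a_0=19:  p_0=19·1+0=19,  q_0=19·0+1=1
a_1=3:  p_1=3·19+1=58,  q_1=3·1+0=3
a_2=2:  p_2=2·58+19=135,  q_2=2·3+1=7
…
a_4=2:  p_4=2·1678+135=3491,  q_4=2·87+7=181
a_5=3:  p_5=3·3491+1678=12151,  q_5=3·181+87=630
→ (12151, 630).  Check: 12151²=147646801, 372·630²=147646800, difference 1.

12151 630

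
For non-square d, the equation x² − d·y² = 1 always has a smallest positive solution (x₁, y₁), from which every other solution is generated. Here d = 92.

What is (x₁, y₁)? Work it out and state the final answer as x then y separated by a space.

[9; 1,1,2,4,2,1,1,18] for √92; ℓ=8 ⇒ convergent index 7
k=0  a_k=9  p_k/q_k = 9/1
…
k=2  a_k=1  p_k/q_k = 19/2
k=3  a_k=2  p_k/q_k = 48/5
…
k=6  a_k=1  p_k/q_k = 681/71
k=7  a_k=1  p_k/q_k = 1151/120
fundamental: x₁=1151, y₁=120  (since 1324801 − 92·14400 = 1)

1151 120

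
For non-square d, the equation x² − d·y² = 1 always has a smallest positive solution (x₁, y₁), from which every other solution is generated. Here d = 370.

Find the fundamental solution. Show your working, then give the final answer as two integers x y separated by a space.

d=370: √d = [19; 4,4,38] (ℓ=3, odd), read p_5/q_5
a_0=19:  p_0=19·1+0=19,  q_0=19·0+1=1
…
a_2=4:  p_2=4·77+19=327,  q_2=4·4+1=17
…
a_4=4:  p_4=4·12503+327=50339,  q_4=4·650+17=2617
a_5=4:  p_5=4·50339+12503=213859,  q_5=4·2617+650=11118
fundamental: x₁=213859, y₁=11118  (since 45735671881 − 370·123609924 = 1)

213859 11118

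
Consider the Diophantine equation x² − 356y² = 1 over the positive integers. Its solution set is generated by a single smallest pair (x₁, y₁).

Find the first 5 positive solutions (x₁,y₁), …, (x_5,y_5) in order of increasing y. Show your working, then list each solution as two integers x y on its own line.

[18; 1,6,1,1,2,…,6,1,36] for √356; ℓ=14 ⇒ convergent index 13
k=0  a_k=18  p_k/q_k = 18/1
k=1  a_k=1  p_k/q_k = 19/1
…
k=4  a_k=1  p_k/q_k = 283/15
k=5  a_k=2  p_k/q_k = 717/38
…
k=7  a_k=8  p_k/q_k = 8717/462
k=8  a_k=1  p_k/q_k = 9717/515
k=9  a_k=2  p_k/q_k = 28151/1492
…
k=11  a_k=1  p_k/q_k = 66019/3499
k=12  a_k=6  p_k/q_k = 433982/23001
k=13  a_k=1  p_k/q_k = 500001/26500
fundamental: x₁=500001, y₁=26500  (since 250001000001 − 356·702250000 = 1)
(x_2, y_2) = (500001·500001 + 356·26500·26500, 500001·26500 + 26500·500001) = (500002000001, 26500053000)
(x_3, y_3) = (500001·500002000001 + 356·26500·26500053000, 500001·26500053000 + 26500·500002000001) = (500003000004500001, 26500106000079500)
(x_4, y_4) = (500001·500003000004500001 + 356·26500·26500106000079500, 500001·26500106000079500 + 26500·500003000004500001) = (500004000010000008000001, 26500159000265000106000)
(x_5, y_5) = (500001·500004000010000008000001 + 356·26500·26500159000265000106000, 500001·26500159000265000106000 + 26500·500004000010000008000001) = (500005000017500025000012500001, 26500212000556500530000132500)

500001 26500
500002000001 26500053000
500003000004500001 26500106000079500
500004000010000008000001 26500159000265000106000
500005000017500025000012500001 26500212000556500530000132500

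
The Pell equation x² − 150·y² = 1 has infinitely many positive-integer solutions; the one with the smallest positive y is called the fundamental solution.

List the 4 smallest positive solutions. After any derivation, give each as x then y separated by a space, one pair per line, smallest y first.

49 4
4801 392
470449 38412
46099201 3763984

d=150: √d = [12; 4,24] (ℓ=2, even), read p_1/q_1
step 0: (12, 1)  from 12·(1,0) + (0,1)
step 1: (49, 4)  from 4·(12,1) + (1,0)
fundamental: x₁=49, y₁=4  (since 2401 − 150·16 = 1)
k=2:  x_2 = 49·49+150·4·4 = 4801,  y_2 = 49·4+4·49 = 392
k=3:  x_3 = 49·4801+150·4·392 = 470449,  y_3 = 49·392+4·4801 = 38412
k=4:  x_4 = 49·470449+150·4·38412 = 46099201,  y_4 = 49·38412+4·470449 = 3763984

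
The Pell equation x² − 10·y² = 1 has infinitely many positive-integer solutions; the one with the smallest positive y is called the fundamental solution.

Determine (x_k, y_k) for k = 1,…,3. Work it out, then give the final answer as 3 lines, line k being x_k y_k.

19 6
721 228
27379 8658

d=10: √d = [3; 6] (ℓ=1, odd), read p_1/q_1
k=0  a_k=3  p_k/q_k = 3/1
k=1  a_k=6  p_k/q_k = 19/6
(x₁, y₁) = (19, 6);  19² − 10·6² = 1 ✓
k=2:  x_2 = 19·19+10·6·6 = 721,  y_2 = 19·6+6·19 = 228
k=3:  x_3 = 19·721+10·6·228 = 27379,  y_3 = 19·228+6·721 = 8658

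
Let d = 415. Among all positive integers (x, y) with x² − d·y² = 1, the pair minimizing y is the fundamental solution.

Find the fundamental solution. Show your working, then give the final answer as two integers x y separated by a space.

[20; 2,1,2,4,6,…,1,2,40] for √415; ℓ=16 ⇒ convergent index 15
step 0: (20, 1)  from 20·(1,0) + (0,1)
step 1: (41, 2)  from 2·(20,1) + (1,0)
step 2: (61, 3)  from 1·(41,2) + (20,1)
step 3: (163, 8)  from 2·(61,3) + (41,2)
…
step 5: (4441, 218)  from 6·(713,35) + (163,8)
step 6: (5154, 253)  from 1·(4441,218) + (713,35)
step 7: (9595, 471)  from 1·(5154,253) + (4441,218)
step 8: (33939, 1666)  from 3·(9595,471) + (5154,253)
step 9: (43534, 2137)  from 1·(33939,1666) + (9595,471)
step 10: (77473, 3803)  from 1·(43534,2137) + (33939,1666)
…
step 12: (2110961, 103623)  from 4·(508372,24955) + (77473,3803)
step 13: (4730294, 232201)  from 2·(2110961,103623) + (508372,24955)
step 14: (6841255, 335824)  from 1·(4730294,232201) + (2110961,103623)
step 15: (18412804, 903849)  from 2·(6841255,335824) + (4730294,232201)
→ (18412804, 903849).  Check: 18412804²=339031351142416, 415·903849²=339031351142415, difference 1.

18412804 903849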